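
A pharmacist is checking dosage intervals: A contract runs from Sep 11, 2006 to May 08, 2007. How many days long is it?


Start date: 2006-09-11
End date: 2007-05-08
Sep 2006: +20 days
Oct 2006: +31 days
Nov 2006: +30 days
... (6 more months)
Total: 239 days

239


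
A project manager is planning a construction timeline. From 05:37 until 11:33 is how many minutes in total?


Start time: 05:37 = 337 minutes from midnight
End time: 11:33 = 693 minutes from midnight
Difference: 693 - 337 = 356 minutes
That is 5 hours and 56 minutes

356


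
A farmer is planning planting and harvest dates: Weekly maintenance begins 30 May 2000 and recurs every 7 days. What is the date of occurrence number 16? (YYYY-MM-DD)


First occurrence: 2000-05-30 (occurrence 1)
Each occurrence is 7 days after the previous.
Occurrence 16 is 15 weeks after the first.
15 weeks = 105 days
2000-05-30 + 105 days = 2000-09-12

2000-09-12


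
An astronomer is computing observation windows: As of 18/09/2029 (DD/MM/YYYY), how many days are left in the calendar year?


Start: September 18, 2029
End: December 31, 2029
Days left in September: 12
October: 31
November: 30
December: 31
Sum of remaining months: 92
Total: 12 + 92 = 104

104


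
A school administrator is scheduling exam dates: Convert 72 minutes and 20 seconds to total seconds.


Minutes: 72
Extra seconds: 20
Seconds per minute: 60
Minutes to seconds: 72 x 60 = 4320
Total: 4320 + 20 = 4340

4340


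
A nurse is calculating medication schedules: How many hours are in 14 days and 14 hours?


Days: 14
Extra hours: 14
Hours per day: 24
Days to hours: 14 x 24 = 336
Total: 336 + 14 = 350

350


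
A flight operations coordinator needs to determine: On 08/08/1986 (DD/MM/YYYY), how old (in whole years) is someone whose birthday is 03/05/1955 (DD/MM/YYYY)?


Birth: 1955-05-03
Reference: 1986-08-08
Year difference: 1986 - 1955 = 31
Has birthday (05-03) occurred by 08-08? Yes
Age in full years: 31

31


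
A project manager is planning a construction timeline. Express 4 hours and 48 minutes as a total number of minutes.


Hours: 4
Extra minutes: 48
Minutes per hour: 60
Hours to minutes: 4 x 60 = 240
Total: 240 + 48 = 288

288


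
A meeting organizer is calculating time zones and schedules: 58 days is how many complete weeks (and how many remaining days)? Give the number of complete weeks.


Total days: 58
Days per week: 7
Division: 58 / 7 = 8 remainder 2
Complete weeks: 8
Remaining days: 2

8


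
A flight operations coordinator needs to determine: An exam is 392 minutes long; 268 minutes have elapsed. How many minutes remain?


Total budget: 392 minutes
Time used: 268 minutes
Remaining: 392 - 268 = 124 minutes
Percent used: 68.4%
Percent remaining: 31.6%

124


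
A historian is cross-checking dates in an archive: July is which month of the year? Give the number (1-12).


Calendar month order:
6. June
7. July <--
8. August
July is month number 7

7


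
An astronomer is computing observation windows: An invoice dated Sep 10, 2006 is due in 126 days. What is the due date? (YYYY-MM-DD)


Start: 2006-09-10
Adding 126 days
Days remaining in September: 20
After September: 106 days still to add
October 2006: 31 days, 75 remaining
November 2006: 30 days, 45 remaining
December 2006: 31 days, 14 remaining
January 2007 has 31 days, need 14
Result: 2007-01-14

2007-01-14


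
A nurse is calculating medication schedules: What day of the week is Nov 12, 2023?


Date: 2023-11-12
January 1, 2023 is a Sunday
Day of year: 316
Offset from Jan 1: 315 days
315 mod 7 = 0
Result: Sunday

Sunday


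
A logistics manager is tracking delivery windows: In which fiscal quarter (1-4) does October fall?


Month: October (month 10)
Q1: January-March (months 1-3)
Q2: April-June (months 4-6)
Q3: July-September (months 7-9)
Q4: October-December (months 10-12)
Month 10 falls in Q4

4


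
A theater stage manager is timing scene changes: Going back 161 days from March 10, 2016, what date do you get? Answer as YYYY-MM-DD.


Start: 2016-03-10
Subtracting 161 days
Days already passed in March: 10
After going back through March: 151 more days to subtract
February 2016: 29 days, 122 remaining
January 2016: 31 days, 91 remaining
December 2015: 31 days, 60 remaining
November 2015: 30 days, 30 remaining
Result: 2015-10-01

2015-10-01


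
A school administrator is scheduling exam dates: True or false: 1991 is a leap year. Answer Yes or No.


Year: 1991
Divisible by 4? 1991 / 4 = 497.75 -> No
Not divisible by 4, so NOT a leap year

No


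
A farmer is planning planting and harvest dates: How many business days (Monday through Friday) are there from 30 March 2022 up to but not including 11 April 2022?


Start: 2022-03-30 (Wednesday)
End (exclusive): 2022-04-11 (Monday)
Total calendar days: 12
Full weeks: 12 // 7 = 1 -> 5 weekdays
Remaining 5 days starting on Wednesday:
  Wed(w), Thu(w), Fri(w), Sat(-), Sun(-) -> 3 weekdays
Total business days: 5 + 3 = 8

8


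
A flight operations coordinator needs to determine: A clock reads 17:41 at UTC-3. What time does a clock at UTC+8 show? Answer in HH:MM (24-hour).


Local time: 17:41 at UTC-3 (offset -3h)
Target zone: UTC+8 (offset 8h)
Difference: 8 - (-3) = 11 hours
Calculation: 17 + (11) = 28
Wraparound: (28) mod 24 = 4
Result: 04:41

04:41


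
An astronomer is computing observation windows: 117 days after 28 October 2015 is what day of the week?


Start: 2015-10-28 (Wednesday)
Step 1 - find target date: add 117 days
  2015-10-28 + 117 days = 2016-02-22
Step 2 - day of week:
  117 mod 7 = 5
  Wednesday + 5 days -> Monday
Result: Monday (2016-02-22)

Monday


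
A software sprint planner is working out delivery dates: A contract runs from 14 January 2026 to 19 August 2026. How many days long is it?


Start date: 2026-01-14
End date: 2026-08-19
Jan 2026: +18 days
Feb 2026: +28 days
Mar 2026: +31 days
... (5 more months)
Total: 217 days

217


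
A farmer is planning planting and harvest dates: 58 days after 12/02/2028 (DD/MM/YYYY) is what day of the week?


Start: 2028-02-12 (Saturday)
Step 1 - find target date: add 58 days
  2028-02-12 + 58 days = 2028-04-10
Step 2 - day of week:
  58 mod 7 = 2
  Saturday + 2 days -> Monday
Result: Monday (2028-04-10)

Monday


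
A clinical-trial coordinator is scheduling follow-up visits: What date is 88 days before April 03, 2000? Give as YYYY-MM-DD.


Start: 2000-04-03
Subtracting 88 days
Days already passed in April: 3
After going back through April: 85 more days to subtract
March 2000: 31 days, 54 remaining
February 2000: 29 days, 25 remaining
January 2000 has 31 days, need 25
Result: 2000-01-06

2000-01-06


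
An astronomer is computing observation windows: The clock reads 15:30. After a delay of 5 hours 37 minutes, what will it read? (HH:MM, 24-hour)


Start time: 15:30
Adding: 5 hours 37 minutes
Minutes: 30 + 37 = 67
Minute overflow: 67 >= 60, so carry 1 hour, minutes = 7
Hours: 15 + 5 + 1 = 21
Result: 21:07

21:07


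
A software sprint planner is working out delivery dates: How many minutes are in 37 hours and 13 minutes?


Hours: 37
Extra minutes: 13
Minutes per hour: 60
Hours to minutes: 37 x 60 = 2220
Total: 2220 + 13 = 2233

2233


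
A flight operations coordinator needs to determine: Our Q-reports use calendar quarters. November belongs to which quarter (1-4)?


Month: November (month 11)
Q1: January-March (months 1-3)
Q2: April-June (months 4-6)
Q3: July-September (months 7-9)
Q4: October-December (months 10-12)
Month 11 falls in Q4

4


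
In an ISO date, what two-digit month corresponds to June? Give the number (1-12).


Calendar month order:
5. May
6. June <--
7. July
June is month number 6

6


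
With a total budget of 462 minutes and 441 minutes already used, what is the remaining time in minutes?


Total budget: 462 minutes
Time used: 441 minutes
Remaining: 462 - 441 = 21 minutes
Percent used: 95.5%
Percent remaining: 4.5%

21


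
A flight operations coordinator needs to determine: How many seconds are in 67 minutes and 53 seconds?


Minutes: 67
Extra seconds: 53
Seconds per minute: 60
Minutes to seconds: 67 x 60 = 4020
Total: 4020 + 53 = 4073

4073


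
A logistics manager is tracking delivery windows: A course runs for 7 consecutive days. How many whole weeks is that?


Total days: 7
Days per week: 7
Division: 7 / 7 = 1 remainder 0
Complete weeks: 1
Remaining days: 0

1


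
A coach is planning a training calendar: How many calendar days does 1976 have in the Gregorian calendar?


Year: 1976
Check leap year rules:
Divisible by 4? Yes
Divisible by 100? No
1976 is a leap year
Days: 366

366


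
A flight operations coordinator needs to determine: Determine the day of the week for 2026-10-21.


Date: 2026-10-21
January 1, 2026 is a Thursday
Day of year: 294
Offset from Jan 1: 293 days
293 mod 7 = 6
Result: Wednesday

Wednesday


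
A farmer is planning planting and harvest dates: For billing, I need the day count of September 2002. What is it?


Month: September
Year: 2002
September is a 30-day month
Total: 30 days

30


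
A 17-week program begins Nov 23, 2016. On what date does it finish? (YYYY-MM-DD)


Start: 2016-11-23
Weeks to add: 17
Convert to days: 17 x 7 = 119 days
Add 119 days to 2016-11-23
Result: 2017-03-22

2017-03-22


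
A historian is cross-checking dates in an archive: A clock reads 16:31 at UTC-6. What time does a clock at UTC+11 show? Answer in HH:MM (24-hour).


Local time: 16:31 at UTC-6 (offset -6h)
Target zone: UTC+11 (offset 11h)
Difference: 11 - (-6) = 17 hours
Calculation: 16 + (17) = 33
Wraparound: (33) mod 24 = 9
Result: 09:31

09:31


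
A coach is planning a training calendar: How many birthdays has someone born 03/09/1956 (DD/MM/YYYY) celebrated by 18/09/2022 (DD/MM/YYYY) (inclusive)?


Birth: 1956-09-03
Reference: 2022-09-18
Year difference: 2022 - 1956 = 66
Has birthday (09-03) occurred by 09-18? Yes
Age in full years: 66

66


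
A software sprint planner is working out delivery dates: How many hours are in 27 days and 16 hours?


Days: 27
Extra hours: 16
Hours per day: 24
Days to hours: 27 x 24 = 648
Total: 648 + 16 = 664

664


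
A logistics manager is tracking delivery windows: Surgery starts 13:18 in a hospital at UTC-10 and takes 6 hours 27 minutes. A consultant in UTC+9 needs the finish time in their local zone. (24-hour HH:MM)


Start: 13:18 in UTC-10
Step 1 - add duration:
  minutes: 18 + 27 = 45
  hours: 13 + 6 + 0 = 19
  end in UTC-10: 19:45
Step 2 - convert UTC-10 -> UTC+9:
  offset difference: 9 - (-10) = 19 hours
  19 + (19) = 38 -> mod 24 = 14
Result: 14:45 in UTC+9

14:45


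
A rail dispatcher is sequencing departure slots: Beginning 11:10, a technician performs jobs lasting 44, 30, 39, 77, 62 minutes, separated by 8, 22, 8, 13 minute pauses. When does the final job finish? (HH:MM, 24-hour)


Start: 11:10 = 670 min from midnight
  after task 1 (44 min): 11:54
  after break (8 min): 12:02
  after task 2 (30 min): 12:32
  after break (22 min): 12:54
  after task 3 (39 min): 13:33
  after break (8 min): 13:41
  after task 4 (77 min): 14:58
  after break (13 min): 15:11
  after task 5 (62 min): 16:13
Total elapsed: 303 minutes
End time: 16:13

16:13


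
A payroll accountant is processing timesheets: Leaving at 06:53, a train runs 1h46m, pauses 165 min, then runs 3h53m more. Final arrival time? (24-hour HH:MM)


Depart: 06:53
Leg 1: +106 min -> 08:39
Layover: +165 min -> 11:24
Leg 2: +233 min -> 15:17
Total travel: 504 minutes = 8h 24m
Arrival: 15:17

15:17


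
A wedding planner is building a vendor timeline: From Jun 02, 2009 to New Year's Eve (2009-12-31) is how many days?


Start: June 02, 2009
End: December 31, 2009
Days left in June: 28
July: 31
August: 31
September: 30
October: 31
... plus remaining months
Sum of remaining months: 184
Total: 28 + 184 = 212

212


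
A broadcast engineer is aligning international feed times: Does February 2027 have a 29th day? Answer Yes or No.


Year: 2027
Divisible by 4? 2027 / 4 = 506.75 -> No
Not divisible by 4, so NOT a leap year

No


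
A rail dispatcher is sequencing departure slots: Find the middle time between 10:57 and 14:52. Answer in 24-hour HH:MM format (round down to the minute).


Start time: 10:57 = 657 minutes from midnight
End time: 14:52 = 892 minutes from midnight
Sum: 657 + 892 = 1549
Midpoint: 1549 / 2 = 774 minutes
Convert: 774 / 60 = 12 hours, 54 minutes
Result: 12:54

12:54


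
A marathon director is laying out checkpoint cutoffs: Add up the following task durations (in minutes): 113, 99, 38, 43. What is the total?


Durations: 113, 99, 38, 43
Running sum: 113
+ 99 = 212
+ 38 = 250
+ 43 = 293
Total duration: 293 minutes
That is 4 hours and 53 minutes

293


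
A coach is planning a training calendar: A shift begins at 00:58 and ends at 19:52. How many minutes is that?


Start time: 00:58 = 58 minutes from midnight
End time: 19:52 = 1192 minutes from midnight
Difference: 1192 - 58 = 1134 minutes
That is 18 hours and 54 minutes

1134


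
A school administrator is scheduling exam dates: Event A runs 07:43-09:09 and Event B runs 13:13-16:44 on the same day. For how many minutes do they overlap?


Interval A: [463, 549] minutes from midnight
Interval B: [793, 1004] minutes from midnight
Overlap start = max(463, 793) = 793
Overlap end = min(549, 1004) = 549
End <= start, so the intervals do not overlap: 0 minutes

0


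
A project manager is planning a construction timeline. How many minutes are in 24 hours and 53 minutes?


Hours: 24
Minutes: 53
Convert hours to minutes: 24 x 60 = 1440
Add remaining minutes: 1440 + 53 = 1493

1493


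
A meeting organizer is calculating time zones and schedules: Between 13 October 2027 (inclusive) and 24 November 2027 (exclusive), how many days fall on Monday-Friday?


Start: 2027-10-13 (Wednesday)
End (exclusive): 2027-11-24 (Wednesday)
Total calendar days: 42
Full weeks: 42 // 7 = 6 -> 30 weekdays
Remaining 0 days starting on Wednesday:
Total business days: 30 + 0 = 30

30


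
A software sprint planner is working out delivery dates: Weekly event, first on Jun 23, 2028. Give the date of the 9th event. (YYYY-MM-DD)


First occurrence: 2028-06-23 (occurrence 1)
Each occurrence is 7 days after the previous.
Occurrence 9 is 8 weeks after the first.
8 weeks = 56 days
2028-06-23 + 56 days = 2028-08-18

2028-08-18


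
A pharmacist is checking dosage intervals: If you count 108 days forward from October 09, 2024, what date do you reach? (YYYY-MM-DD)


Start: 2024-10-09
Adding 108 days
Days remaining in October: 22
After October: 86 days still to add
November 2024: 30 days, 56 remaining
December 2024: 31 days, 25 remaining
January 2025 has 31 days, need 25
Result: 2025-01-25

2025-01-25


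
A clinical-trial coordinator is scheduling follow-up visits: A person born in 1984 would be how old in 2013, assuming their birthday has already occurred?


Birth year: 1984
Current year: 2013
Age = current year - birth year
Age = 2013 - 1984 = 29

29


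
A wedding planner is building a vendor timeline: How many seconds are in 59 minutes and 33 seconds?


Minutes: 59
Seconds: 33
Convert minutes to seconds: 59 x 60 = 3540
Add remaining seconds: 3540 + 33 = 3573

3573


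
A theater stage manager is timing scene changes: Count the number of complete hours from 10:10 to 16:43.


Start: 10:10
End: 16:43
Hour difference: 16 - 10 = 6 hours
Minute difference: 43 - 10 = 33 minutes
Total minutes: 393
Complete hours: 393 / 60 = 6 (remainder 33)

6


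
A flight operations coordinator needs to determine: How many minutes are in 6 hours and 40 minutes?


Hours: 6
Extra minutes: 40
Minutes per hour: 60
Hours to minutes: 6 x 60 = 360
Total: 360 + 40 = 400

400


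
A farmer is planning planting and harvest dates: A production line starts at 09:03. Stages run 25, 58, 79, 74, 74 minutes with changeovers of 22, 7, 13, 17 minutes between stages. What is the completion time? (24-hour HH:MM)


Start: 09:03 = 543 min from midnight
  after task 1 (25 min): 09:28
  after break (22 min): 09:50
  after task 2 (58 min): 10:48
  after break (7 min): 10:55
  after task 3 (79 min): 12:14
  after break (13 min): 12:27
  after task 4 (74 min): 13:41
  after break (17 min): 13:58
  after task 5 (74 min): 15:12
Total elapsed: 369 minutes
End time: 15:12

15:12


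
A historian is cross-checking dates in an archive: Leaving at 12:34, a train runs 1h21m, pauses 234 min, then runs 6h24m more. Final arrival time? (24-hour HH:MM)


Depart: 12:34
Leg 1: +81 min -> 13:55
Layover: +234 min -> 17:49
Leg 2: +384 min -> 00:13
Total travel: 699 minutes = 11h 39m
Arrival: 00:13

00:13


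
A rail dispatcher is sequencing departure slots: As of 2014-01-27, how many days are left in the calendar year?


Start: January 27, 2014
End: December 31, 2014
Days left in January: 4
February: 28
March: 31
April: 30
May: 31
... plus remaining months
Sum of remaining months: 334
Total: 4 + 334 = 338

338


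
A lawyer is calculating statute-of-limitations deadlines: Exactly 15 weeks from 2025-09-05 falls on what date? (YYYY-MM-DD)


Start: 2025-09-05
Weeks to add: 15
Convert to days: 15 x 7 = 105 days
Add 105 days to 2025-09-05
Result: 2025-12-19

2025-12-19


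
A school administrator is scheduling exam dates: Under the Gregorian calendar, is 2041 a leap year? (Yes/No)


Year: 2041
Divisible by 4? 2041 / 4 = 510.25 -> No
Not divisible by 4, so NOT a leap year

No


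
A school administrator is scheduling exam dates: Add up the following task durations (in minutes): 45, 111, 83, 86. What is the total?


Durations: 45, 111, 83, 86
Running sum: 45
+ 111 = 156
+ 83 = 239
+ 86 = 325
Total duration: 325 minutes
That is 5 hours and 25 minutes

325


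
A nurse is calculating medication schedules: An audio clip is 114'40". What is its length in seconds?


Minutes: 114
Seconds: 40
Convert minutes to seconds: 114 x 60 = 6840
Add remaining seconds: 6840 + 40 = 6880

6880


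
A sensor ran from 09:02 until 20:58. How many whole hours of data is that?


Start: 09:02
End: 20:58
Hour difference: 20 - 9 = 11 hours
Minute difference: 58 - 2 = 56 minutes
Total minutes: 716
Complete hours: 716 / 60 = 11 (remainder 56)

11


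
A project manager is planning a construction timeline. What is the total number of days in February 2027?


Month: February
Year: 2027
2027 is not a leap year
February has 28 days
Total: 28 days

28


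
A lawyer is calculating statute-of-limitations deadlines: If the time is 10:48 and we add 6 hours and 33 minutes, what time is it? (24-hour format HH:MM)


Start time: 10:48
Adding: 6 hours 33 minutes
Minutes: 48 + 33 = 81
Minute overflow: 81 >= 60, so carry 1 hour, minutes = 21
Hours: 10 + 6 + 1 = 17
Result: 17:21

17:21


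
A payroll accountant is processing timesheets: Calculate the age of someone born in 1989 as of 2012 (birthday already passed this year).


Birth year: 1989
Current year: 2012
Age = current year - birth year
Age = 2012 - 1989 = 23

23


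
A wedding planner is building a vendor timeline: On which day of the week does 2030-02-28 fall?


Date: 2030-02-28
January 1, 2030 is a Tuesday
Day of year: 59
Offset from Jan 1: 58 days
58 mod 7 = 2
Result: Thursday

Thursday


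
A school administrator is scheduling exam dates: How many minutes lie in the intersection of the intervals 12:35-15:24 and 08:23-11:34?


Interval A: [755, 924] minutes from midnight
Interval B: [503, 694] minutes from midnight
Overlap start = max(755, 503) = 755
Overlap end = min(924, 694) = 694
End <= start, so the intervals do not overlap: 0 minutes

0


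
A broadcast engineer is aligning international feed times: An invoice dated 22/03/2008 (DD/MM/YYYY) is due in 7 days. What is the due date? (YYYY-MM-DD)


Start: 2008-03-22
Adding 7 days
Days remaining in March: 9
Result: 2008-03-29

2008-03-29


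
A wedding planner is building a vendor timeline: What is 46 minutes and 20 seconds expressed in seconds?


Minutes: 46
Extra seconds: 20
Seconds per minute: 60
Minutes to seconds: 46 x 60 = 2760
Total: 2760 + 20 = 2780

2780


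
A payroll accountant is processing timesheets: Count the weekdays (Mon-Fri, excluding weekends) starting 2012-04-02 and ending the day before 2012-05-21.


Start: 2012-04-02 (Monday)
End (exclusive): 2012-05-21 (Monday)
Total calendar days: 49
Full weeks: 49 // 7 = 7 -> 35 weekdays
Remaining 0 days starting on Monday:
Total business days: 35 + 0 = 35

35


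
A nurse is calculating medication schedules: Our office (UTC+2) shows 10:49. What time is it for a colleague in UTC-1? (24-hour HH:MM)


Local time: 10:49 at UTC+2 (offset 2h)
Target zone: UTC-1 (offset -1h)
Difference: -1 - (2) = -3 hours
Calculation: 10 + (-3) = 7
Result: 07:49

07:49


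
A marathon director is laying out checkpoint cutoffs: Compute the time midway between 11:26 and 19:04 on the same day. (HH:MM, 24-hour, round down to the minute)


Start time: 11:26 = 686 minutes from midnight
End time: 19:04 = 1144 minutes from midnight
Sum: 686 + 1144 = 1830
Midpoint: 1830 / 2 = 915 minutes
Convert: 915 / 60 = 15 hours, 15 minutes
Result: 15:15

15:15


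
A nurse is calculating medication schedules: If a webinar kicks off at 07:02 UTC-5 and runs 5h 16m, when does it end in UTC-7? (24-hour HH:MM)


Start: 07:02 in UTC-5
Step 1 - add duration:
  minutes: 2 + 16 = 18
  hours: 7 + 5 + 0 = 12
  end in UTC-5: 12:18
Step 2 - convert UTC-5 -> UTC-7:
  offset difference: -7 - (-5) = -2 hours
  12 + (-2) = 10 -> mod 24 = 10
Result: 10:18 in UTC-7

10:18


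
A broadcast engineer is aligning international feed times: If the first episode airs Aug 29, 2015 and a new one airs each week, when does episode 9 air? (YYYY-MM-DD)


First occurrence: 2015-08-29 (occurrence 1)
Each occurrence is 7 days after the previous.
Occurrence 9 is 8 weeks after the first.
8 weeks = 56 days
2015-08-29 + 56 days = 2015-10-24

2015-10-24


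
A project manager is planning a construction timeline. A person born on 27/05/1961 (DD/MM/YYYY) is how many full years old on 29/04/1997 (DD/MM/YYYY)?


Birth: 1961-05-27
Reference: 1997-04-29
Year difference: 1997 - 1961 = 36
Has birthday (05-27) occurred by 04-29? No
Birthday not yet reached this year -> subtract 1
Age in full years: 35

35


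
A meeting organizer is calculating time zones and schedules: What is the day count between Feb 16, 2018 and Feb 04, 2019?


Start date: 2018-02-16
End date: 2019-02-04
Feb 2018: +13 days
Mar 2018: +31 days
Apr 2018: +30 days
... (10 more months)
Total: 353 days

353


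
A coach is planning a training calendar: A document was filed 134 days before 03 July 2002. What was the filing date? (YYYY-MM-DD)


Start: 2002-07-03
Subtracting 134 days
Days already passed in July: 3
After going back through July: 131 more days to subtract
June 2002: 30 days, 101 remaining
May 2002: 31 days, 70 remaining
April 2002: 30 days, 40 remaining
March 2002: 31 days, 9 remaining
Result: 2002-02-19

2002-02-19


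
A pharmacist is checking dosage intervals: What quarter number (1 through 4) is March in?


Month: March (month 3)
Q1: January-March (months 1-3)
Q2: April-June (months 4-6)
Q3: July-September (months 7-9)
Q4: October-December (months 10-12)
Month 3 falls in Q1

1


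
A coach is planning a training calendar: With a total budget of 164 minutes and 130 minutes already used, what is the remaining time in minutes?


Total budget: 164 minutes
Time used: 130 minutes
Remaining: 164 - 130 = 34 minutes
Percent used: 79.3%
Percent remaining: 20.7%

34


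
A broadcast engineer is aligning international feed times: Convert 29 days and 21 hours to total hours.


Days: 29
Extra hours: 21
Hours per day: 24
Days to hours: 29 x 24 = 696
Total: 696 + 21 = 717

717


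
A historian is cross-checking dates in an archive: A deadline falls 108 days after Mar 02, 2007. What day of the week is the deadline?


Start: 2007-03-02 (Friday)
Step 1 - find target date: add 108 days
  2007-03-02 + 108 days = 2007-06-18
Step 2 - day of week:
  108 mod 7 = 3
  Friday + 3 days -> Monday
Result: Monday (2007-06-18)

Monday


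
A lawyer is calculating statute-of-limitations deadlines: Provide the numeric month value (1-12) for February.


Calendar month order:
1. January
2. February <--
3. March
February is month number 2

2


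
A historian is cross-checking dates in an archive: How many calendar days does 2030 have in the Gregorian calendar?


Year: 2030
Check leap year rules:
Divisible by 4? No
2030 is not a leap year
Days: 365

365


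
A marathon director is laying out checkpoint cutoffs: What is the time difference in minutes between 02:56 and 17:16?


Start time: 02:56 = 176 minutes from midnight
End time: 17:16 = 1036 minutes from midnight
Difference: 1036 - 176 = 860 minutes
That is 14 hours and 20 minutes

860


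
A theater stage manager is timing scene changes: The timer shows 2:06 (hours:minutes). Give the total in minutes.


Hours: 2
Minutes: 6
Convert hours to minutes: 2 x 60 = 120
Add remaining minutes: 120 + 6 = 126

126


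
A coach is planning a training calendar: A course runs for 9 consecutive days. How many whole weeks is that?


Total days: 9
Days per week: 7
Division: 9 / 7 = 1 remainder 2
Complete weeks: 1
Remaining days: 2

1


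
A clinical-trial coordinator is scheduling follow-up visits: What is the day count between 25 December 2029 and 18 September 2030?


Start date: 2029-12-25
End date: 2030-09-18
Dec 2029: +7 days
Jan 2030: +31 days
Feb 2030: +28 days
... (7 more months)
Total: 267 days

267


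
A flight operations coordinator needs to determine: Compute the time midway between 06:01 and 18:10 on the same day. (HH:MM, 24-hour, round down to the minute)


Start time: 06:01 = 361 minutes from midnight
End time: 18:10 = 1090 minutes from midnight
Sum: 361 + 1090 = 1451
Midpoint: 1451 / 2 = 725 minutes
Convert: 725 / 60 = 12 hours, 5 minutes
Result: 12:05

12:05


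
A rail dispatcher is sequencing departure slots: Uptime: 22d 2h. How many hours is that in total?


Days: 22
Extra hours: 2
Hours per day: 24
Days to hours: 22 x 24 = 528
Total: 528 + 2 = 530

530


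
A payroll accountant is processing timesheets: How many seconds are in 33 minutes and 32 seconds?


Minutes: 33
Extra seconds: 32
Seconds per minute: 60
Minutes to seconds: 33 x 60 = 1980
Total: 1980 + 32 = 2012

2012


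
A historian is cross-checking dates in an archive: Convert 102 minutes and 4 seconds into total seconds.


Minutes: 102
Seconds: 4
Convert minutes to seconds: 102 x 60 = 6120
Add remaining seconds: 6120 + 4 = 6124

6124


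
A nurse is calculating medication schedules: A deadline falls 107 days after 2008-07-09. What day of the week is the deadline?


Start: 2008-07-09 (Wednesday)
Step 1 - find target date: add 107 days
  2008-07-09 + 107 days = 2008-10-24
Step 2 - day of week:
  107 mod 7 = 2
  Wednesday + 2 days -> Friday
Result: Friday (2008-10-24)

Friday


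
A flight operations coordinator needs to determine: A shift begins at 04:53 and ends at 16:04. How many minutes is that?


Start time: 04:53 = 293 minutes from midnight
End time: 16:04 = 964 minutes from midnight
Difference: 964 - 293 = 671 minutes
That is 11 hours and 11 minutes

671


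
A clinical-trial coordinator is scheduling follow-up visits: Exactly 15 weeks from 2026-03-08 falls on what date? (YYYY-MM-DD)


Start: 2026-03-08
Weeks to add: 15
Convert to days: 15 x 7 = 105 days
Add 105 days to 2026-03-08
Result: 2026-06-21

2026-06-21


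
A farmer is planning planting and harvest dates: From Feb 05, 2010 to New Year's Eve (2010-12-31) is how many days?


Start: February 05, 2010
End: December 31, 2010
Days left in February: 23
March: 31
April: 30
May: 31
June: 30
... plus remaining months
Sum of remaining months: 306
Total: 23 + 306 = 329

329


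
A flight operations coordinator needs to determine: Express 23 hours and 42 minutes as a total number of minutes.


Hours: 23
Extra minutes: 42
Minutes per hour: 60
Hours to minutes: 23 x 60 = 1380
Total: 1380 + 42 = 1422

1422


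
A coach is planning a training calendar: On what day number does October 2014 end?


Month: October
Year: 2014
October is a 31-day month
Total: 31 days

31


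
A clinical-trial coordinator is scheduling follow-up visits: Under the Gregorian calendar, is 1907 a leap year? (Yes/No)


Year: 1907
Divisible by 4? 1907 / 4 = 476.75 -> No
Not divisible by 4, so NOT a leap year

No


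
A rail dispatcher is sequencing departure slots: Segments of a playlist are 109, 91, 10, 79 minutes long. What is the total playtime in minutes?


Durations: 109, 91, 10, 79
Running sum: 109
+ 91 = 200
+ 10 = 210
+ 79 = 289
Total duration: 289 minutes
That is 4 hours and 49 minutes

289


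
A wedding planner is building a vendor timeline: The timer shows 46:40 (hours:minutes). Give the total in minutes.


Hours: 46
Minutes: 40
Convert hours to minutes: 46 x 60 = 2760
Add remaining minutes: 2760 + 40 = 2800

2800


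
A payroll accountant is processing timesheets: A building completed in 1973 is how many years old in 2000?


Birth year: 1973
Current year: 2000
Age = current year - birth year
Age = 2000 - 1973 = 27

27


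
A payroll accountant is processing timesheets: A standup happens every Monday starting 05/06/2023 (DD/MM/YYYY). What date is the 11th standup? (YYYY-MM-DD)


First occurrence: 2023-06-05 (occurrence 1)
Each occurrence is 7 days after the previous.
Occurrence 11 is 10 weeks after the first.
10 weeks = 70 days
2023-06-05 + 70 days = 2023-08-14

2023-08-14


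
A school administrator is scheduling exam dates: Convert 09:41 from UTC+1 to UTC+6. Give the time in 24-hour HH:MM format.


Local time: 09:41 at UTC+1 (offset 1h)
Target zone: UTC+6 (offset 6h)
Difference: 6 - (1) = 5 hours
Calculation: 9 + (5) = 14
Result: 14:41

14:41


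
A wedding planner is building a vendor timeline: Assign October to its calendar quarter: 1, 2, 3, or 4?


Month: October (month 10)
Q1: January-March (months 1-3)
Q2: April-June (months 4-6)
Q3: July-September (months 7-9)
Q4: October-December (months 10-12)
Month 10 falls in Q4

4


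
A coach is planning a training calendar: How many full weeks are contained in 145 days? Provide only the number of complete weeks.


Total days: 145
Days per week: 7
Division: 145 / 7 = 20 remainder 5
Complete weeks: 20
Remaining days: 5

20


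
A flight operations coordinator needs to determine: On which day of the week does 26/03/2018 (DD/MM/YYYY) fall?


Date: 2018-03-26
January 1, 2018 is a Monday
Day of year: 85
Offset from Jan 1: 84 days
84 mod 7 = 0
Result: Monday

Monday


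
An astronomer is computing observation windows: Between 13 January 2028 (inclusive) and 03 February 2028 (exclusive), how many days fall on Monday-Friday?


Start: 2028-01-13 (Thursday)
End (exclusive): 2028-02-03 (Thursday)
Total calendar days: 21
Full weeks: 21 // 7 = 3 -> 15 weekdays
Remaining 0 days starting on Thursday:
Total business days: 15 + 0 = 15

15


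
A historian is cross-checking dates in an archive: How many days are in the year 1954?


Year: 1954
Check leap year rules:
Divisible by 4? No
1954 is not a leap year
Days: 365

365


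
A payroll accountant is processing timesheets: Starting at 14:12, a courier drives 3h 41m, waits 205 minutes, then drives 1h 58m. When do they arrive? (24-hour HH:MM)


Depart: 14:12
Leg 1: +221 min -> 17:53
Layover: +205 min -> 21:18
Leg 2: +118 min -> 23:16
Total travel: 544 minutes = 9h 4m
Arrival: 23:16

23:16


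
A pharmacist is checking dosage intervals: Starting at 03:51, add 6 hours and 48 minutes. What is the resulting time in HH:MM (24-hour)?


Start time: 03:51
Adding: 6 hours 48 minutes
Minutes: 51 + 48 = 99
Minute overflow: 99 >= 60, so carry 1 hour, minutes = 39
Hours: 3 + 6 + 1 = 10
Result: 10:39

10:39


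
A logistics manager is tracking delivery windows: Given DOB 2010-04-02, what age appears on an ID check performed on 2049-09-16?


Birth: 2010-04-02
Reference: 2049-09-16
Year difference: 2049 - 2010 = 39
Has birthday (04-02) occurred by 09-16? Yes
Age in full years: 39

39


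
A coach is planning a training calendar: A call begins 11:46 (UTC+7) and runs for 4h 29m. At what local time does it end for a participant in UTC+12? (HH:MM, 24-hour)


Start: 11:46 in UTC+7
Step 1 - add duration:
  minutes: 46 + 29 = 75 (carry 1h)
  hours: 11 + 4 + 1 = 16
  end in UTC+7: 16:15
Step 2 - convert UTC+7 -> UTC+12:
  offset difference: 12 - (7) = 5 hours
  16 + (5) = 21 -> mod 24 = 21
Result: 21:15 in UTC+12

21:15


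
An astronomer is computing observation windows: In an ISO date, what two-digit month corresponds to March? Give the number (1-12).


Calendar month order:
2. February
3. March <--
4. April
March is month number 3

3


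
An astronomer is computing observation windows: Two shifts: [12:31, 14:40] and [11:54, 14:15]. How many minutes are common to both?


Interval A: [751, 880] minutes from midnight
Interval B: [714, 855] minutes from midnight
Overlap start = max(751, 714) = 751
Overlap end = min(880, 855) = 855
Overlap = 855 - 751 = 104 minutes

104


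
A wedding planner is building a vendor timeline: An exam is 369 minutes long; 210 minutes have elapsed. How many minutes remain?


Total budget: 369 minutes
Time used: 210 minutes
Remaining: 369 - 210 = 159 minutes
Percent used: 56.9%
Percent remaining: 43.1%

159


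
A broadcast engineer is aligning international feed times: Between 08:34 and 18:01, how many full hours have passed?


Start: 08:34
End: 18:01
Hour difference: 18 - 8 = 10 hours
Minute difference: 1 - 34 = -33 minutes
Total minutes: 567
Complete hours: 567 / 60 = 9 (remainder 27)

9


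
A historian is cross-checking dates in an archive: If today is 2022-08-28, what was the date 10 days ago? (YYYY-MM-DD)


Start: 2022-08-28
Subtracting 10 days
Days already passed in August: 28
Result: 2022-08-18

2022-08-18


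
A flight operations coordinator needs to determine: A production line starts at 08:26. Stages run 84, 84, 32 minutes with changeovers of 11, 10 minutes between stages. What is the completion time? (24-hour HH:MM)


Start: 08:26 = 506 min from midnight
  after task 1 (84 min): 09:50
  after break (11 min): 10:01
  after task 2 (84 min): 11:25
  after break (10 min): 11:35
  after task 3 (32 min): 12:07
Total elapsed: 221 minutes
End time: 12:07

12:07


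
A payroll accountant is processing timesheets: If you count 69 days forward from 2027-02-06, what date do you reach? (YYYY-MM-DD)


Start: 2027-02-06
Adding 69 days
Days remaining in February: 22
After February: 47 days still to add
March 2027: 31 days, 16 remaining
April 2027 has 30 days, need 16
Result: 2027-04-16

2027-04-16


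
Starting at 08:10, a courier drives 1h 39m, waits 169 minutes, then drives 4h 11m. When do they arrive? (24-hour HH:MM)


Depart: 08:10
Leg 1: +99 min -> 09:49
Layover: +169 min -> 12:38
Leg 2: +251 min -> 16:49
Total travel: 519 minutes = 8h 39m
Arrival: 16:49

16:49


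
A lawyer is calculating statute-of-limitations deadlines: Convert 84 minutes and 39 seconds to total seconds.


Minutes: 84
Extra seconds: 39
Seconds per minute: 60
Minutes to seconds: 84 x 60 = 5040
Total: 5040 + 39 = 5079

5079


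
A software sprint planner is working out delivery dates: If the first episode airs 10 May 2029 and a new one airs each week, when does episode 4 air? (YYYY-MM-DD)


First occurrence: 2029-05-10 (occurrence 1)
Each occurrence is 7 days after the previous.
Occurrence 4 is 3 weeks after the first.
3 weeks = 21 days
2029-05-10 + 21 days = 2029-05-31

2029-05-31


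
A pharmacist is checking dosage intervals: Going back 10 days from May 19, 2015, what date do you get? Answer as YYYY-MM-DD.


Start: 2015-05-19
Subtracting 10 days
Days already passed in May: 19
Result: 2015-05-09

2015-05-09


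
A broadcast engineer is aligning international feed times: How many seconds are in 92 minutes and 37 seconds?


Minutes: 92
Seconds: 37
Convert minutes to seconds: 92 x 60 = 5520
Add remaining seconds: 5520 + 37 = 5557

5557


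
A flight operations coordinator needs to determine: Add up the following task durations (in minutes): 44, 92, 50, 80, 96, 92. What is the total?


Durations: 44, 92, 50, 80, 96, 92
Running sum: 44
+ 92 = 136
+ 50 = 186
+ 80 = 266
+ 96 = 362
+ 92 = 454
Total duration: 454 minutes
That is 7 hours and 34 minutes

454


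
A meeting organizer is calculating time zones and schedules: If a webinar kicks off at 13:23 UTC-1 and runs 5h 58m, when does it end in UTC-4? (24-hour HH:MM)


Start: 13:23 in UTC-1
Step 1 - add duration:
  minutes: 23 + 58 = 81 (carry 1h)
  hours: 13 + 5 + 1 = 19
  end in UTC-1: 19:21
Step 2 - convert UTC-1 -> UTC-4:
  offset difference: -4 - (-1) = -3 hours
  19 + (-3) = 16 -> mod 24 = 16
Result: 16:21 in UTC-4

16:21


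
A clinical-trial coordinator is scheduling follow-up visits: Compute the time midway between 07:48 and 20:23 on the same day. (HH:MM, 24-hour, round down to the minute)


Start time: 07:48 = 468 minutes from midnight
End time: 20:23 = 1223 minutes from midnight
Sum: 468 + 1223 = 1691
Midpoint: 1691 / 2 = 845 minutes
Convert: 845 / 60 = 14 hours, 5 minutes
Result: 14:05

14:05


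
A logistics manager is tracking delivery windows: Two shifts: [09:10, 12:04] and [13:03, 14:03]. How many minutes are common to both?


Interval A: [550, 724] minutes from midnight
Interval B: [783, 843] minutes from midnight
Overlap start = max(550, 783) = 783
Overlap end = min(724, 843) = 724
End <= start, so the intervals do not overlap: 0 minutes

0


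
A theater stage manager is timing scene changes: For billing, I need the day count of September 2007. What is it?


Month: September
Year: 2007
September is a 30-day month
Total: 30 days

30


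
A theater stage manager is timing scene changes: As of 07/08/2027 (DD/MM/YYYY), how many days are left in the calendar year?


Start: August 07, 2027
End: December 31, 2027
Days left in August: 24
September: 30
October: 31
November: 30
December: 31
Sum of remaining months: 122
Total: 24 + 122 = 146

146


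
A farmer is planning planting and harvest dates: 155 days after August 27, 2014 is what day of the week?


Start: 2014-08-27 (Wednesday)
Step 1 - find target date: add 155 days
  2014-08-27 + 155 days = 2015-01-29
Step 2 - day of week:
  155 mod 7 = 1
  Wednesday + 1 days -> Thursday
Result: Thursday (2015-01-29)

Thursday


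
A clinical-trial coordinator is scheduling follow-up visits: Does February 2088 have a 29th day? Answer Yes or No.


Year: 2088
Divisible by 4? 2088 / 4 = 522.0 -> Yes
Divisible by 100? 2088 / 100 = 20.88 -> No
Divisible by 4 but not 100, so it IS a leap year

Yes


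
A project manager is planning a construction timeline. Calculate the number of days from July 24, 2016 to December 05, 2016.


Start date: 2016-07-24
End date: 2016-12-05
Jul 2016: +8 days
Aug 2016: +31 days
Sep 2016: +30 days
... (3 more months)
Total: 134 days

134


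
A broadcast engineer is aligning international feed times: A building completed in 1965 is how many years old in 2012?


Birth year: 1965
Current year: 2012
Age = current year - birth year
Age = 2012 - 1965 = 47

47


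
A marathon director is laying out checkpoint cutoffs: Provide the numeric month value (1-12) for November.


Calendar month order:
10. October
11. November <--
12. December
November is month number 11

11


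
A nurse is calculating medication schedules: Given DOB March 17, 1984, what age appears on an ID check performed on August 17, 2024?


Birth: 1984-03-17
Reference: 2024-08-17
Year difference: 2024 - 1984 = 40
Has birthday (03-17) occurred by 08-17? Yes
Age in full years: 40

40
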